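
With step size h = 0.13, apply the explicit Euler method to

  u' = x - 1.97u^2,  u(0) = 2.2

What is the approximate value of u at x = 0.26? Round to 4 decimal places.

0.7411

Euler: u_{n+1} = u_n + h·f(x_n, u_n).
x=0.000000, u=2.200000: f=-9.534800 → u ← 2.200000 + 0.13·(-9.534800) = 0.960476
x=0.130000, u=0.960476: f=-1.687353 → u ← 0.960476 + 0.13·(-1.687353) = 0.741120
u(0.26) ≈ 0.7411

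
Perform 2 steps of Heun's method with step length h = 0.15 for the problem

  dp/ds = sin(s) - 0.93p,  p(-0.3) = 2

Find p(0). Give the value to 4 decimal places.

Heun: k1 = f(s_n, p_n); k2 = f(s_n + h, p_n + h·k1); p_{n+1} = p_n + (h/2)·(k1 + k2).
s=-0.300000, p=2.000000:
  k1 = f(-0.300000, 2.000000) = -2.155520
  k2 = f(-0.150000, 1.676672) = -1.708743
  p ← 2.000000 + (0.15/2)·(-2.155520 + (-1.708743)) = 1.710180
s=-0.150000, p=1.710180:
  k1 = f(-0.150000, 1.710180) = -1.739906
  k2 = f(0.000000, 1.449194) = -1.347751
  p ← 1.710180 + (0.15/2)·(-1.739906 + (-1.347751)) = 1.478606
p(0) ≈ 1.4786

1.4786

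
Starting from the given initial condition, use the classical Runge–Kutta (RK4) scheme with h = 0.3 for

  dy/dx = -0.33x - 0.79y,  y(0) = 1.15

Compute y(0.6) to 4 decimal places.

0.6649

RK4: k1 = f(x_n, y_n); k2 = f(x_n + h/2, y_n + (h/2)·k1); k3 = f(x_n + h/2, y_n + (h/2)·k2); k4 = f(x_n + h, y_n + h·k3); y_{n+1} = y_n + (h/6)·(k1 + 2k2 + 2k3 + k4).
x=0.000000, y=1.150000:
  k1 = f(0.000000, 1.150000) = -0.908500
  k2 = f(0.150000, 1.013725) = -0.850343
  k3 = f(0.150000, 1.022449) = -0.857234
  k4 = f(0.300000, 0.892830) = -0.804335
  y ← 1.150000 + (0.3/6)·(k1 + 2k2 + 2k3 + k4) = 0.893601
x=0.300000, y=0.893601:
  k1 = f(0.300000, 0.893601) = -0.804944
  k2 = f(0.450000, 0.772859) = -0.759058
  k3 = f(0.450000, 0.779742) = -0.764496
  k4 = f(0.600000, 0.664252) = -0.722759
  y ← 0.893601 + (0.3/6)·(k1 + 2k2 + 2k3 + k4) = 0.664860
y(0.6) ≈ 0.6649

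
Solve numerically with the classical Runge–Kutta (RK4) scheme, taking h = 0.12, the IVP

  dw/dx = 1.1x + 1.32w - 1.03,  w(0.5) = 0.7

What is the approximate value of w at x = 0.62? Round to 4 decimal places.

RK4: k1 = f(x_n, w_n); k2 = f(x_n + h/2, w_n + (h/2)·k1); k3 = f(x_n + h/2, w_n + (h/2)·k2); k4 = f(x_n + h, w_n + h·k3); w_{n+1} = w_n + (h/6)·(k1 + 2k2 + 2k3 + k4).
x=0.500000, w=0.700000:
  k1 = f(0.500000, 0.700000) = 0.444000
  k2 = f(0.560000, 0.726640) = 0.545165
  k3 = f(0.560000, 0.732710) = 0.553177
  k4 = f(0.620000, 0.766381) = 0.663623
  w ← 0.700000 + (0.12/6)·(k1 + 2k2 + 2k3 + k4) = 0.766086
w(0.62) ≈ 0.7661

0.7661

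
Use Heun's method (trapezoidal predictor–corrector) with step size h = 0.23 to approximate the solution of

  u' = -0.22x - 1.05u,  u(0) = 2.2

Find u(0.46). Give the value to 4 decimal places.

1.3443

Heun: k1 = f(x_n, u_n); k2 = f(x_n + h, u_n + h·k1); u_{n+1} = u_n + (h/2)·(k1 + k2).
x=0.000000, u=2.200000:
  k1 = f(0.000000, 2.200000) = -2.310000
  k2 = f(0.230000, 1.668700) = -1.802735
  u ← 2.200000 + (0.23/2)·(-2.310000 + (-1.802735)) = 1.727035
x=0.230000, u=1.727035:
  k1 = f(0.230000, 1.727035) = -1.863987
  k2 = f(0.460000, 1.298318) = -1.464434
  u ← 1.727035 + (0.23/2)·(-1.863987 + (-1.464434)) = 1.344267
u(0.46) ≈ 1.3443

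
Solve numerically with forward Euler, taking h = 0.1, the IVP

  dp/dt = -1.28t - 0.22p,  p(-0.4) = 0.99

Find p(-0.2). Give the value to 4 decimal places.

Euler: p_{n+1} = p_n + h·f(t_n, p_n).
t=-0.400000, p=0.990000: f=0.294200 → p ← 0.990000 + 0.1·0.294200 = 1.019420
t=-0.300000, p=1.019420: f=0.159728 → p ← 1.019420 + 0.1·0.159728 = 1.035393
p(-0.2) ≈ 1.0354

1.0354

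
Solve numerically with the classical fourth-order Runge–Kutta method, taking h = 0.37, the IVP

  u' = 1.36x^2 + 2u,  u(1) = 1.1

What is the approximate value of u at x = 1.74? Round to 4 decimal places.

RK4: k1 = f(x_n, u_n); k2 = f(x_n + h/2, u_n + (h/2)·k1); k3 = f(x_n + h/2, u_n + (h/2)·k2); k4 = f(x_n + h, u_n + h·k3); u_{n+1} = u_n + (h/6)·(k1 + 2k2 + 2k3 + k4).
x=1.000000, u=1.100000:
  k1 = f(1.000000, 1.100000) = 3.560000
  k2 = f(1.185000, 1.758600) = 5.426946
  k3 = f(1.185000, 2.103985) = 6.117716
  k4 = f(1.370000, 3.363555) = 9.279694
  u ← 1.100000 + (0.37/6)·(k1 + 2k2 + 2k3 + k4) = 3.315623
x=1.370000, u=3.315623:
  k1 = f(1.370000, 3.315623) = 9.183830
  k2 = f(1.555000, 5.014631) = 13.317776
  k3 = f(1.555000, 5.779411) = 14.847337
  k4 = f(1.740000, 8.809137) = 21.735811
  u ← 3.315623 + (0.37/6)·(k1 + 2k2 + 2k3 + k4) = 8.696031
u(1.74) ≈ 8.6960

8.6960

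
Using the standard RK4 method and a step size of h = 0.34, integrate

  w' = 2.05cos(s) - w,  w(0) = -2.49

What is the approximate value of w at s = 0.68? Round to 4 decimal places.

RK4: k1 = f(s_n, w_n); k2 = f(s_n + h/2, w_n + (h/2)·k1); k3 = f(s_n + h/2, w_n + (h/2)·k2); k4 = f(s_n + h, w_n + h·k3); w_{n+1} = w_n + (h/6)·(k1 + 2k2 + 2k3 + k4).
s=0.000000, w=-2.490000:
  k1 = f(0.000000, -2.490000) = 4.540000
  k2 = f(0.170000, -1.718200) = 3.738649
  k3 = f(0.170000, -1.854430) = 3.874878
  k4 = f(0.340000, -1.172541) = 3.105188
  w ← -2.490000 + (0.34/6)·(k1 + 2k2 + 2k3 + k4) = -1.193906
s=0.340000, w=-1.193906:
  k1 = f(0.340000, -1.193906) = 3.126553
  k2 = f(0.510000, -0.662392) = 2.451518
  k3 = f(0.510000, -0.777148) = 2.566274
  k4 = f(0.680000, -0.321373) = 1.915397
  w ← -1.193906 + (0.34/6)·(k1 + 2k2 + 2k3 + k4) = -0.339513
w(0.68) ≈ -0.3395

-0.3395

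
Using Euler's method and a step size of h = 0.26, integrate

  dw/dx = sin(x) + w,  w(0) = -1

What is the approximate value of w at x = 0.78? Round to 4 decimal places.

Euler: w_{n+1} = w_n + h·f(x_n, w_n).
x=0.000000, w=-1.000000: f=-1.000000 → w ← -1.000000 + 0.26·(-1.000000) = -1.260000
x=0.260000, w=-1.260000: f=-1.002919 → w ← -1.260000 + 0.26·(-1.002919) = -1.520759
x=0.520000, w=-1.520759: f=-1.023879 → w ← -1.520759 + 0.26·(-1.023879) = -1.786968
w(0.78) ≈ -1.7870

-1.7870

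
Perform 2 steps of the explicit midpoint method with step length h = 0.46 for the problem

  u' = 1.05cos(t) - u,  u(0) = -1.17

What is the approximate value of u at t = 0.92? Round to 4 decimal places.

0.0170

Midpoint: k1 = f(t_n, u_n); k2 = f(t_n + h/2, u_n + (h/2)·k1); u_{n+1} = u_n + h·k2.
t=0.000000, u=-1.170000:
  k1 = f(0.000000, -1.170000) = 2.220000
  k2 = f(0.230000, -0.659400) = 1.681750
  u ← -1.170000 + 0.46·1.681750 = -0.396395
t=0.460000, u=-0.396395:
  k1 = f(0.460000, -0.396395) = 1.337250
  k2 = f(0.690000, -0.088828) = 0.898636
  u ← -0.396395 + 0.46·0.898636 = 0.016977
u(0.92) ≈ 0.0170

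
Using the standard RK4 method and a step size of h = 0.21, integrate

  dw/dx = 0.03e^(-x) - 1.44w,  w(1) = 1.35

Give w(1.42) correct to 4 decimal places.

RK4: k1 = f(x_n, w_n); k2 = f(x_n + h/2, w_n + (h/2)·k1); k3 = f(x_n + h/2, w_n + (h/2)·k2); k4 = f(x_n + h, w_n + h·k3); w_{n+1} = w_n + (h/6)·(k1 + 2k2 + 2k3 + k4).
x=1.000000, w=1.350000:
  k1 = f(1.000000, 1.350000) = -1.932964
  k2 = f(1.105000, 1.147039) = -1.641800
  k3 = f(1.105000, 1.177611) = -1.685824
  k4 = f(1.210000, 0.995977) = -1.425261
  w ← 1.350000 + (0.21/6)·(k1 + 2k2 + 2k3 + k4) = 0.999529
x=1.210000, w=0.999529:
  k1 = f(1.210000, 0.999529) = -1.430375
  k2 = f(1.315000, 0.849339) = -1.214994
  k3 = f(1.315000, 0.871954) = -1.247560
  k4 = f(1.420000, 0.737541) = -1.054808
  w ← 0.999529 + (0.21/6)·(k1 + 2k2 + 2k3 + k4) = 0.740168
w(1.42) ≈ 0.7402

0.7402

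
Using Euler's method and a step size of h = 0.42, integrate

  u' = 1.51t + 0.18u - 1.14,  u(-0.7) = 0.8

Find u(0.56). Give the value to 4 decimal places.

Euler: u_{n+1} = u_n + h·f(t_n, u_n).
t=-0.700000, u=0.800000: f=-2.053000 → u ← 0.800000 + 0.42·(-2.053000) = -0.062260
t=-0.280000, u=-0.062260: f=-1.574007 → u ← -0.062260 + 0.42·(-1.574007) = -0.723343
t=0.140000, u=-0.723343: f=-1.058802 → u ← -0.723343 + 0.42·(-1.058802) = -1.168040
u(0.56) ≈ -1.1680

-1.1680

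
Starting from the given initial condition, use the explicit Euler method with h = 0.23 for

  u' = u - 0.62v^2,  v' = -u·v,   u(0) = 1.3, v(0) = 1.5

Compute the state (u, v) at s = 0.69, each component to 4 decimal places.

1.6612, 0.5009

Euler on (u,v): u_{n+1} = u_n + h·u', v_{n+1} = v_n + h·v'.
0.000000: (1.300000, 1.500000); f=(-0.095000, -1.950000) → (1.278150, 1.051500)
0.230000: (1.278150, 1.051500); f=(0.592646, -1.343975) → (1.414458, 0.742386)
0.460000: (1.414458, 0.742386); f=(1.072754, -1.050074) → (1.661192, 0.500869)
(u(0.69), v(0.69)) ≈ (1.6612, 0.5009)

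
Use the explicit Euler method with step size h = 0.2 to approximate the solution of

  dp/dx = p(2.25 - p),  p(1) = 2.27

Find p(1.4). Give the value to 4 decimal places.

2.2560

Euler: p_{n+1} = p_n + h·f(x_n, p_n).
x=1.000000, p=2.270000: f=-0.045400 → p ← 2.270000 + 0.2·(-0.045400) = 2.260920
x=1.200000, p=2.260920: f=-0.024689 → p ← 2.260920 + 0.2·(-0.024689) = 2.255982
p(1.4) ≈ 2.2560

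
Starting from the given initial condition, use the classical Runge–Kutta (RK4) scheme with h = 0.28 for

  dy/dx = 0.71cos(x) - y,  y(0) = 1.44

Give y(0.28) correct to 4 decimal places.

RK4: k1 = f(x_n, y_n); k2 = f(x_n + h/2, y_n + (h/2)·k1); k3 = f(x_n + h/2, y_n + (h/2)·k2); k4 = f(x_n + h, y_n + h·k3); y_{n+1} = y_n + (h/6)·(k1 + 2k2 + 2k3 + k4).
x=0.000000, y=1.440000:
  k1 = f(0.000000, 1.440000) = -0.730000
  k2 = f(0.140000, 1.337800) = -0.634747
  k3 = f(0.140000, 1.351135) = -0.648082
  k4 = f(0.280000, 1.258537) = -0.576188
  y ← 1.440000 + (0.28/6)·(k1 + 2k2 + 2k3 + k4) = 1.259314
y(0.28) ≈ 1.2593

1.2593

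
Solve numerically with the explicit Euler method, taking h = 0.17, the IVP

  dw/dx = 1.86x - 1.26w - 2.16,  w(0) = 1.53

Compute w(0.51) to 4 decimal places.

Euler: w_{n+1} = w_n + h·f(x_n, w_n).
x=0.000000, w=1.530000: f=-4.087800 → w ← 1.530000 + 0.17·(-4.087800) = 0.835074
x=0.170000, w=0.835074: f=-2.895993 → w ← 0.835074 + 0.17·(-2.895993) = 0.342755
x=0.340000, w=0.342755: f=-1.959471 → w ← 0.342755 + 0.17·(-1.959471) = 0.009645
w(0.51) ≈ 0.0096

0.0096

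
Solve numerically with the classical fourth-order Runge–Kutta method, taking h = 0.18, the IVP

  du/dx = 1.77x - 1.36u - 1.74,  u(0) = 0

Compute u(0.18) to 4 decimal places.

RK4: k1 = f(x_n, u_n); k2 = f(x_n + h/2, u_n + (h/2)·k1); k3 = f(x_n + h/2, u_n + (h/2)·k2); k4 = f(x_n + h, u_n + h·k3); u_{n+1} = u_n + (h/6)·(k1 + 2k2 + 2k3 + k4).
x=0.000000, u=0.000000:
  k1 = f(0.000000, 0.000000) = -1.740000
  k2 = f(0.090000, -0.156600) = -1.367724
  k3 = f(0.090000, -0.123095) = -1.413291
  k4 = f(0.180000, -0.254392) = -1.075426
  u ← 0.000000 + (0.18/6)·(k1 + 2k2 + 2k3 + k4) = -0.251324
u(0.18) ≈ -0.2513

-0.2513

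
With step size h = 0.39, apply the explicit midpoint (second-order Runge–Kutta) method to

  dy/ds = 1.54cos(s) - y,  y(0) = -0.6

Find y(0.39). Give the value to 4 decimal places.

0.0605

Midpoint: k1 = f(s_n, y_n); k2 = f(s_n + h/2, y_n + (h/2)·k1); y_{n+1} = y_n + h·k2.
s=0.000000, y=-0.600000:
  k1 = f(0.000000, -0.600000) = 2.140000
  k2 = f(0.195000, -0.182700) = 1.693513
  y ← -0.600000 + 0.39·1.693513 = 0.060470
y(0.39) ≈ 0.0605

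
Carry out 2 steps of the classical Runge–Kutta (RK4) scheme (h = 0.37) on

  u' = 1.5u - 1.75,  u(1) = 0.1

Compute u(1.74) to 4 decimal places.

-2.0682

RK4: k1 = f(x_n, u_n); k2 = f(x_n + h/2, u_n + (h/2)·k1); k3 = f(x_n + h/2, u_n + (h/2)·k2); k4 = f(x_n + h, u_n + h·k3); u_{n+1} = u_n + (h/6)·(k1 + 2k2 + 2k3 + k4).
x=1.000000, u=0.100000:
  k1 = f(1.000000, 0.100000) = -1.600000
  k2 = f(1.185000, -0.196000) = -2.044000
  k3 = f(1.185000, -0.278140) = -2.167210
  k4 = f(1.370000, -0.701868) = -2.802802
  u ← 0.100000 + (0.37/6)·(k1 + 2k2 + 2k3 + k4) = -0.690889
x=1.370000, u=-0.690889:
  k1 = f(1.370000, -0.690889) = -2.786333
  k2 = f(1.555000, -1.206360) = -3.559540
  k3 = f(1.555000, -1.349404) = -3.774105
  k4 = f(1.740000, -2.087308) = -4.880962
  u ← -0.690889 + (0.37/6)·(k1 + 2k2 + 2k3 + k4) = -2.068188
u(1.74) ≈ -2.0682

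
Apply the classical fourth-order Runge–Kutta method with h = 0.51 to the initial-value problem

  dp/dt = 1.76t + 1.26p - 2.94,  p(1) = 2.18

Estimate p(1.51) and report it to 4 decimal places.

3.5854

RK4: k1 = f(t_n, p_n); k2 = f(t_n + h/2, p_n + (h/2)·k1); k3 = f(t_n + h/2, p_n + (h/2)·k2); k4 = f(t_n + h, p_n + h·k3); p_{n+1} = p_n + (h/6)·(k1 + 2k2 + 2k3 + k4).
t=1.000000, p=2.180000:
  k1 = f(1.000000, 2.180000) = 1.566800
  k2 = f(1.255000, 2.579534) = 2.519013
  k3 = f(1.255000, 2.822348) = 2.824959
  k4 = f(1.510000, 3.620729) = 4.279719
  p ← 2.180000 + (0.51/6)·(k1 + 2k2 + 2k3 + k4) = 3.585429
p(1.51) ≈ 3.5854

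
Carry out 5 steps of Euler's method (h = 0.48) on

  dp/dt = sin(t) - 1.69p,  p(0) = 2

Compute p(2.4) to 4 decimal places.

0.5569

Euler: p_{n+1} = p_n + h·f(t_n, p_n).
t=0.000000, p=2.000000: f=-3.380000 → p ← 2.000000 + 0.48·(-3.380000) = 0.377600
t=0.480000, p=0.377600: f=-0.176365 → p ← 0.377600 + 0.48·(-0.176365) = 0.292945
t=0.960000, p=0.292945: f=0.324115 → p ← 0.292945 + 0.48·0.324115 = 0.448520
t=1.440000, p=0.448520: f=0.233460 → p ← 0.448520 + 0.48·0.233460 = 0.560581
t=1.920000, p=0.560581: f=-0.007736 → p ← 0.560581 + 0.48·(-0.007736) = 0.556867
p(2.4) ≈ 0.5569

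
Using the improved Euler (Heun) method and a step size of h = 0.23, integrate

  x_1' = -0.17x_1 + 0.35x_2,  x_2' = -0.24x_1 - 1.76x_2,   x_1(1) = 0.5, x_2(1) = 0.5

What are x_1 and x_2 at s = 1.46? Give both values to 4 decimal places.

0.5101, 0.1913

Heun on (x_1,x_2): k1 = f(s_n, state_n); k2 = f(s_n + h, state_n + h·k1); state_{n+1} = state_n + (h/2)·(k1 + k2).
1.000000: (0.500000, 0.500000)
  k1 = (0.090000, -1.000000)
  predictor → (0.520700, 0.270000)
  k2 = (0.005981, -0.600168)
  → (0.511038, 0.315981)
1.230000: (0.511038, 0.315981)
  k1 = (0.023717, -0.678775)
  predictor → (0.516493, 0.159862)
  k2 = (-0.031852, -0.405316)
  → (0.510102, 0.191310)
(x_1(1.46), x_2(1.46)) ≈ (0.5101, 0.1913)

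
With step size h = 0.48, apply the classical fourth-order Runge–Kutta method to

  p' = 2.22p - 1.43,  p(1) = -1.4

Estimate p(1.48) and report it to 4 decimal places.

RK4: k1 = f(t_n, p_n); k2 = f(t_n + h/2, p_n + (h/2)·k1); k3 = f(t_n + h/2, p_n + (h/2)·k2); k4 = f(t_n + h, p_n + h·k3); p_{n+1} = p_n + (h/6)·(k1 + 2k2 + 2k3 + k4).
t=1.000000, p=-1.400000:
  k1 = f(1.000000, -1.400000) = -4.538000
  k2 = f(1.240000, -2.489120) = -6.955846
  k3 = f(1.240000, -3.069403) = -8.244075
  k4 = f(1.480000, -5.357156) = -13.322886
  p ← -1.400000 + (0.48/6)·(k1 + 2k2 + 2k3 + k4) = -5.260858
p(1.48) ≈ -5.2609

-5.2609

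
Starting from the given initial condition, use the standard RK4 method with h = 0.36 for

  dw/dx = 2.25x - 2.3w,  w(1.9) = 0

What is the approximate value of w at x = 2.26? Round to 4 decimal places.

RK4: k1 = f(x_n, w_n); k2 = f(x_n + h/2, w_n + (h/2)·k1); k3 = f(x_n + h/2, w_n + (h/2)·k2); k4 = f(x_n + h, w_n + h·k3); w_{n+1} = w_n + (h/6)·(k1 + 2k2 + 2k3 + k4).
x=1.900000, w=0.000000:
  k1 = f(1.900000, 0.000000) = 4.275000
  k2 = f(2.080000, 0.769500) = 2.910150
  k3 = f(2.080000, 0.523827) = 3.475198
  k4 = f(2.260000, 1.251071) = 2.207536
  w ← 0.000000 + (0.36/6)·(k1 + 2k2 + 2k3 + k4) = 1.155194
w(2.26) ≈ 1.1552

1.1552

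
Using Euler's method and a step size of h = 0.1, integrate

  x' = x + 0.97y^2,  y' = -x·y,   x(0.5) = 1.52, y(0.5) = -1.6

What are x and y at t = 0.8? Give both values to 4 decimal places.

Euler on (x,y): x_{n+1} = x_n + h·x', y_{n+1} = y_n + h·y'.
0.500000: (1.520000, -1.600000); f=(4.003200, 2.432000) → (1.920320, -1.356800)
0.600000: (1.920320, -1.356800); f=(3.705999, 2.605490) → (2.290920, -1.096251)
0.700000: (2.290920, -1.096251); f=(3.456633, 2.511423) → (2.636583, -0.845109)
(x(0.8), y(0.8)) ≈ (2.6366, -0.8451)

2.6366, -0.8451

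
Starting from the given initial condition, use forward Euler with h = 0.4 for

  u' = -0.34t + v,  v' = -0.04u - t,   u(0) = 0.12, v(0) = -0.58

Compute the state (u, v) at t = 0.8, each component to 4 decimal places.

Euler on (u,v): u_{n+1} = u_n + h·u', v_{n+1} = v_n + h·v'.
0.000000: (0.120000, -0.580000); f=(-0.580000, -0.004800) → (-0.112000, -0.581920)
0.400000: (-0.112000, -0.581920); f=(-0.717920, -0.395520) → (-0.399168, -0.740128)
(u(0.8), v(0.8)) ≈ (-0.3992, -0.7401)

-0.3992, -0.7401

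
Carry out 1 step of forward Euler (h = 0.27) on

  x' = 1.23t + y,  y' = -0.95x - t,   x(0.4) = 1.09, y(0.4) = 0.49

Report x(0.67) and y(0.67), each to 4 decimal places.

1.3551, 0.1024

Euler on (x,y): x_{n+1} = x_n + h·x', y_{n+1} = y_n + h·y'.
0.400000: (1.090000, 0.490000); f=(0.982000, -1.435500) → (1.355140, 0.102415)
(x(0.67), y(0.67)) ≈ (1.3551, 0.1024)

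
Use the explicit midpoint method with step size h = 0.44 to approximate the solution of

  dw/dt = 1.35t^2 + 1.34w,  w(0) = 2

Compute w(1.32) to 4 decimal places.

12.4269

Midpoint: k1 = f(t_n, w_n); k2 = f(t_n + h/2, w_n + (h/2)·k1); w_{n+1} = w_n + h·k2.
t=0.000000, w=2.000000:
  k1 = f(0.000000, 2.000000) = 2.680000
  k2 = f(0.220000, 2.589600) = 3.535404
  w ← 2.000000 + 0.44·3.535404 = 3.555578
t=0.440000, w=3.555578:
  k1 = f(0.440000, 3.555578) = 5.025834
  k2 = f(0.660000, 4.661261) = 6.834150
  w ← 3.555578 + 0.44·6.834150 = 6.562604
t=0.880000, w=6.562604:
  k1 = f(0.880000, 6.562604) = 9.839329
  k2 = f(1.100000, 8.727256) = 13.328023
  w ← 6.562604 + 0.44·13.328023 = 12.426934
w(1.32) ≈ 12.4269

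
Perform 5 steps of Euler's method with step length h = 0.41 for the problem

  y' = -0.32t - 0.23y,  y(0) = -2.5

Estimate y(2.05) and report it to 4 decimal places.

Euler: y_{n+1} = y_n + h·f(t_n, y_n).
t=0.000000, y=-2.500000: f=0.575000 → y ← -2.500000 + 0.41·0.575000 = -2.264250
t=0.410000, y=-2.264250: f=0.389578 → y ← -2.264250 + 0.41·0.389578 = -2.104523
t=0.820000, y=-2.104523: f=0.221640 → y ← -2.104523 + 0.41·0.221640 = -2.013651
t=1.230000, y=-2.013651: f=0.069540 → y ← -2.013651 + 0.41·0.069540 = -1.985139
t=1.640000, y=-1.985139: f=-0.068218 → y ← -1.985139 + 0.41·(-0.068218) = -2.013109
y(2.05) ≈ -2.0131

-2.0131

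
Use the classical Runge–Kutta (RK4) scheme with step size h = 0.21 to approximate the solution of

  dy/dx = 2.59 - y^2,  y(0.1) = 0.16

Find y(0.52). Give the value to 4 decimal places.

1.0462

RK4: k1 = f(x_n, y_n); k2 = f(x_n + h/2, y_n + (h/2)·k1); k3 = f(x_n + h/2, y_n + (h/2)·k2); k4 = f(x_n + h, y_n + h·k3); y_{n+1} = y_n + (h/6)·(k1 + 2k2 + 2k3 + k4).
x=0.100000, y=0.160000:
  k1 = f(0.100000, 0.160000) = 2.564400
  k2 = f(0.205000, 0.429262) = 2.405734
  k3 = f(0.205000, 0.412602) = 2.419760
  k4 = f(0.310000, 0.668149) = 2.143576
  y ← 0.160000 + (0.21/6)·(k1 + 2k2 + 2k3 + k4) = 0.662564
x=0.310000, y=0.662564:
  k1 = f(0.310000, 0.662564) = 2.151009
  k2 = f(0.415000, 0.888420) = 1.800710
  k3 = f(0.415000, 0.851638) = 1.864712
  k4 = f(0.520000, 1.054153) = 1.478761
  y ← 0.662564 + (0.21/6)·(k1 + 2k2 + 2k3 + k4) = 1.046185
y(0.52) ≈ 1.0462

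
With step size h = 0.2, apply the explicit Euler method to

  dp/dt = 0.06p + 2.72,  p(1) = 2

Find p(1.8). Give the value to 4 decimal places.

Euler: p_{n+1} = p_n + h·f(t_n, p_n).
t=1.000000, p=2.000000: f=2.840000 → p ← 2.000000 + 0.2·2.840000 = 2.568000
t=1.200000, p=2.568000: f=2.874080 → p ← 2.568000 + 0.2·2.874080 = 3.142816
t=1.400000, p=3.142816: f=2.908569 → p ← 3.142816 + 0.2·2.908569 = 3.724530
t=1.600000, p=3.724530: f=2.943472 → p ← 3.724530 + 0.2·2.943472 = 4.313224
p(1.8) ≈ 4.3132

4.3132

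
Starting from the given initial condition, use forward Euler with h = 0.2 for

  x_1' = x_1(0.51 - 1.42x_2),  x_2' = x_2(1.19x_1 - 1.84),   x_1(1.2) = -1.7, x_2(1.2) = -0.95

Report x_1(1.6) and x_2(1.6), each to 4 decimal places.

-2.7130, -0.0166

Euler on (x_1,x_2): x_1_{n+1} = x_1_n + h·x_1', x_2_{n+1} = x_2_n + h·x_2'.
1.200000: (-1.700000, -0.950000); f=(-3.160300, 3.669850) → (-2.332060, -0.216030)
1.400000: (-2.332060, -0.216030); f=(-1.904739, 0.997011) → (-2.713008, -0.016628)
(x_1(1.6), x_2(1.6)) ≈ (-2.7130, -0.0166)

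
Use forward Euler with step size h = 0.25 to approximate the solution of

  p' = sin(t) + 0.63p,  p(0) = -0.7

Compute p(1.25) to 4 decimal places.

-0.7903

Euler: p_{n+1} = p_n + h·f(t_n, p_n).
t=0.000000, p=-0.700000: f=-0.441000 → p ← -0.700000 + 0.25·(-0.441000) = -0.810250
t=0.250000, p=-0.810250: f=-0.263054 → p ← -0.810250 + 0.25·(-0.263054) = -0.876013
t=0.500000, p=-0.876013: f=-0.072463 → p ← -0.876013 + 0.25·(-0.072463) = -0.894129
t=0.750000, p=-0.894129: f=0.118337 → p ← -0.894129 + 0.25·0.118337 = -0.864545
t=1.000000, p=-0.864545: f=0.296808 → p ← -0.864545 + 0.25·0.296808 = -0.790343
p(1.25) ≈ -0.7903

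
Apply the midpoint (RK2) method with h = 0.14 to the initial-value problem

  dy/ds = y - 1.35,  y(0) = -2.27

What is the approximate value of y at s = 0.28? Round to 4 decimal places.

-3.4358

Midpoint: k1 = f(s_n, y_n); k2 = f(s_n + h/2, y_n + (h/2)·k1); y_{n+1} = y_n + h·k2.
s=0.000000, y=-2.270000:
  k1 = f(0.000000, -2.270000) = -3.620000
  k2 = f(0.070000, -2.523400) = -3.873400
  y ← -2.270000 + 0.14·(-3.873400) = -2.812276
s=0.140000, y=-2.812276:
  k1 = f(0.140000, -2.812276) = -4.162276
  k2 = f(0.210000, -3.103635) = -4.453635
  y ← -2.812276 + 0.14·(-4.453635) = -3.435785
y(0.28) ≈ -3.4358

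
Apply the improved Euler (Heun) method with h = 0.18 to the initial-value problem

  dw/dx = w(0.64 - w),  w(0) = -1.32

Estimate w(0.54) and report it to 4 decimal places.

-7.6050

Heun: k1 = f(x_n, w_n); k2 = f(x_n + h, w_n + h·k1); w_{n+1} = w_n + (h/2)·(k1 + k2).
x=0.000000, w=-1.320000:
  k1 = f(0.000000, -1.320000) = -2.587200
  k2 = f(0.180000, -1.785696) = -4.331556
  w ← -1.320000 + (0.18/2)·(-2.587200 + (-4.331556)) = -1.942688
x=0.180000, w=-1.942688:
  k1 = f(0.180000, -1.942688) = -5.017357
  k2 = f(0.360000, -2.845812) = -9.919967
  w ← -1.942688 + (0.18/2)·(-5.017357 + (-9.919967)) = -3.287047
x=0.360000, w=-3.287047:
  k1 = f(0.360000, -3.287047) = -12.908390
  k2 = f(0.540000, -5.610557) = -35.069110
  w ← -3.287047 + (0.18/2)·(-12.908390 + (-35.069110)) = -7.605022
w(0.54) ≈ -7.6050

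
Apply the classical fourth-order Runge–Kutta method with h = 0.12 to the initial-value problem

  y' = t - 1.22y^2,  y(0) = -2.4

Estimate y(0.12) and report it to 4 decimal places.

RK4: k1 = f(t_n, y_n); k2 = f(t_n + h/2, y_n + (h/2)·k1); k3 = f(t_n + h/2, y_n + (h/2)·k2); k4 = f(t_n + h, y_n + h·k3); y_{n+1} = y_n + (h/6)·(k1 + 2k2 + 2k3 + k4).
t=0.000000, y=-2.400000:
  k1 = f(0.000000, -2.400000) = -7.027200
  k2 = f(0.060000, -2.821632) = -9.653161
  k3 = f(0.060000, -2.979190) = -10.768197
  k4 = f(0.120000, -3.692184) = -16.511308
  y ← -2.400000 + (0.12/6)·(k1 + 2k2 + 2k3 + k4) = -3.687624
y(0.12) ≈ -3.6876

-3.6876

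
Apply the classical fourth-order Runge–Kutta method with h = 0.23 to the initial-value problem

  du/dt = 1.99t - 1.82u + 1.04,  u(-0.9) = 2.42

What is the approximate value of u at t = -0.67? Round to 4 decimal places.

RK4: k1 = f(t_n, u_n); k2 = f(t_n + h/2, u_n + (h/2)·k1); k3 = f(t_n + h/2, u_n + (h/2)·k2); k4 = f(t_n + h, u_n + h·k3); u_{n+1} = u_n + (h/6)·(k1 + 2k2 + 2k3 + k4).
t=-0.900000, u=2.420000:
  k1 = f(-0.900000, 2.420000) = -5.155400
  k2 = f(-0.785000, 1.827129) = -3.847525
  k3 = f(-0.785000, 1.977535) = -4.121263
  k4 = f(-0.670000, 1.472109) = -2.972539
  u ← 2.420000 + (0.23/6)·(k1 + 2k2 + 2k3 + k4) = 1.497489
u(-0.67) ≈ 1.4975

1.4975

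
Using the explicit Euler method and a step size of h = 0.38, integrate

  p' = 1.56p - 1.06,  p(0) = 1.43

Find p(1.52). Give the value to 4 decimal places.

Euler: p_{n+1} = p_n + h·f(t_n, p_n).
t=0.000000, p=1.430000: f=1.170800 → p ← 1.430000 + 0.38·1.170800 = 1.874904
t=0.380000, p=1.874904: f=1.864850 → p ← 1.874904 + 0.38·1.864850 = 2.583547
t=0.760000, p=2.583547: f=2.970333 → p ← 2.583547 + 0.38·2.970333 = 3.712274
t=1.140000, p=3.712274: f=4.731147 → p ← 3.712274 + 0.38·4.731147 = 5.510110
p(1.52) ≈ 5.5101

5.5101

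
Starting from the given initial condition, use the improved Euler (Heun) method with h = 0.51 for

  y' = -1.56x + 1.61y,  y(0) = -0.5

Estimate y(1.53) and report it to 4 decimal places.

Heun: k1 = f(x_n, y_n); k2 = f(x_n + h, y_n + h·k1); y_{n+1} = y_n + (h/2)·(k1 + k2).
x=0.000000, y=-0.500000:
  k1 = f(0.000000, -0.500000) = -0.805000
  k2 = f(0.510000, -0.910550) = -2.261585
  y ← -0.500000 + (0.51/2)·(-0.805000 + (-2.261585)) = -1.281979
x=0.510000, y=-1.281979:
  k1 = f(0.510000, -1.281979) = -2.859587
  k2 = f(1.020000, -2.740369) = -6.003193
  y ← -1.281979 + (0.51/2)·(-2.859587 + (-6.003193)) = -3.541988
x=1.020000, y=-3.541988:
  k1 = f(1.020000, -3.541988) = -7.293801
  k2 = f(1.530000, -7.261827) = -14.078341
  y ← -3.541988 + (0.51/2)·(-7.293801 + (-14.078341)) = -8.991884
y(1.53) ≈ -8.9919

-8.9919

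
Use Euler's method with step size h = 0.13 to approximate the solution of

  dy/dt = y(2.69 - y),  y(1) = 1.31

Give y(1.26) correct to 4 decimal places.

1.7750

Euler: y_{n+1} = y_n + h·f(t_n, y_n).
t=1.000000, y=1.310000: f=1.807800 → y ← 1.310000 + 0.13·1.807800 = 1.545014
t=1.130000, y=1.545014: f=1.769019 → y ← 1.545014 + 0.13·1.769019 = 1.774987
y(1.26) ≈ 1.7750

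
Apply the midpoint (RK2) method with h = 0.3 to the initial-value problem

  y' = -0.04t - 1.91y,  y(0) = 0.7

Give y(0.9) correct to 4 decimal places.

0.1345

Midpoint: k1 = f(t_n, y_n); k2 = f(t_n + h/2, y_n + (h/2)·k1); y_{n+1} = y_n + h·k2.
t=0.000000, y=0.700000:
  k1 = f(0.000000, 0.700000) = -1.337000
  k2 = f(0.150000, 0.499450) = -0.959949
  y ← 0.700000 + 0.3·(-0.959949) = 0.412015
t=0.300000, y=0.412015:
  k1 = f(0.300000, 0.412015) = -0.798949
  k2 = f(0.450000, 0.292173) = -0.576050
  y ← 0.412015 + 0.3·(-0.576050) = 0.239200
t=0.600000, y=0.239200:
  k1 = f(0.600000, 0.239200) = -0.480872
  k2 = f(0.750000, 0.167069) = -0.349102
  y ← 0.239200 + 0.3·(-0.349102) = 0.134469
y(0.9) ≈ 0.1345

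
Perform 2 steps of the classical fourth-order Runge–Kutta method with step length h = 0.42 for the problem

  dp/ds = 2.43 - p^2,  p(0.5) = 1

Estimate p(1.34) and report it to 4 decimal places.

1.5038

RK4: k1 = f(s_n, p_n); k2 = f(s_n + h/2, p_n + (h/2)·k1); k3 = f(s_n + h/2, p_n + (h/2)·k2); k4 = f(s_n + h, p_n + h·k3); p_{n+1} = p_n + (h/6)·(k1 + 2k2 + 2k3 + k4).
s=0.500000, p=1.000000:
  k1 = f(0.500000, 1.000000) = 1.430000
  k2 = f(0.710000, 1.300300) = 0.739220
  k3 = f(0.710000, 1.155236) = 1.095429
  k4 = f(0.920000, 1.460080) = 0.298165
  p ← 1.000000 + (0.42/6)·(k1 + 2k2 + 2k3 + k4) = 1.377822
s=0.920000, p=1.377822:
  k1 = f(0.920000, 1.377822) = 0.531605
  k2 = f(1.130000, 1.489460) = 0.211510
  k3 = f(1.130000, 1.422240) = 0.407234
  k4 = f(1.340000, 1.548861) = 0.031030
  p ← 1.377822 + (0.42/6)·(k1 + 2k2 + 2k3 + k4) = 1.503831
p(1.34) ≈ 1.5038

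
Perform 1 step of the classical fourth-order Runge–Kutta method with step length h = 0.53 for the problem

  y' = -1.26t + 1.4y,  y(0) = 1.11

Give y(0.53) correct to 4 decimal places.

2.0999

RK4: k1 = f(t_n, y_n); k2 = f(t_n + h/2, y_n + (h/2)·k1); k3 = f(t_n + h/2, y_n + (h/2)·k2); k4 = f(t_n + h, y_n + h·k3); y_{n+1} = y_n + (h/6)·(k1 + 2k2 + 2k3 + k4).
t=0.000000, y=1.110000:
  k1 = f(0.000000, 1.110000) = 1.554000
  k2 = f(0.265000, 1.521810) = 1.796634
  k3 = f(0.265000, 1.586108) = 1.886651
  k4 = f(0.530000, 2.109925) = 2.286095
  y ← 1.110000 + (0.53/6)·(k1 + 2k2 + 2k3 + k4) = 2.099922
y(0.53) ≈ 2.0999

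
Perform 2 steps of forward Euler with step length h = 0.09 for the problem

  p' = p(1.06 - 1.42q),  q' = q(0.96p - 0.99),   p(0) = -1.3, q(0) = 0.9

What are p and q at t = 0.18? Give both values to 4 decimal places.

-1.2790, 0.5755

Euler on (p,q): p_{n+1} = p_n + h·p', q_{n+1} = q_n + h·q'.
0.000000: (-1.300000, 0.900000); f=(0.283400, -2.014200) → (-1.274494, 0.718722)
0.090000: (-1.274494, 0.718722); f=(-0.050234, -1.590901) → (-1.279015, 0.575541)
(p(0.18), q(0.18)) ≈ (-1.2790, 0.5755)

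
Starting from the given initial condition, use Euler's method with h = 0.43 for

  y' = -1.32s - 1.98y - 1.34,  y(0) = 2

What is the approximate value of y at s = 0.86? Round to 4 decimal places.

Euler: y_{n+1} = y_n + h·f(s_n, y_n).
s=0.000000, y=2.000000: f=-5.300000 → y ← 2.000000 + 0.43·(-5.300000) = -0.279000
s=0.430000, y=-0.279000: f=-1.355180 → y ← -0.279000 + 0.43·(-1.355180) = -0.861727
y(0.86) ≈ -0.8617

-0.8617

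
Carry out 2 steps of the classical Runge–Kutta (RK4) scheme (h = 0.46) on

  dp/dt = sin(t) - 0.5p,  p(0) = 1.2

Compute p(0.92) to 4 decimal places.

1.0962

RK4: k1 = f(t_n, p_n); k2 = f(t_n + h/2, p_n + (h/2)·k1); k3 = f(t_n + h/2, p_n + (h/2)·k2); k4 = f(t_n + h, p_n + h·k3); p_{n+1} = p_n + (h/6)·(k1 + 2k2 + 2k3 + k4).
t=0.000000, p=1.200000:
  k1 = f(0.000000, 1.200000) = -0.600000
  k2 = f(0.230000, 1.062000) = -0.303022
  k3 = f(0.230000, 1.130305) = -0.337175
  k4 = f(0.460000, 1.044900) = -0.078502
  p ← 1.200000 + (0.46/6)·(k1 + 2k2 + 2k3 + k4) = 1.049818
t=0.460000, p=1.049818:
  k1 = f(0.460000, 1.049818) = -0.080961
  k2 = f(0.690000, 1.031197) = 0.120939
  k3 = f(0.690000, 1.077634) = 0.097720
  k4 = f(0.920000, 1.094769) = 0.248217
  p ← 1.049818 + (0.46/6)·(k1 + 2k2 + 2k3 + k4) = 1.096169
p(0.92) ≈ 1.0962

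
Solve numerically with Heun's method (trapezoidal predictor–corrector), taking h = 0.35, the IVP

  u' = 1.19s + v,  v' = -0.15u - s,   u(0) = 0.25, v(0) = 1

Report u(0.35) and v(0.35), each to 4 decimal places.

Heun on (u,v): k1 = f(s_n, state_n); k2 = f(s_n + h, state_n + h·k1); state_{n+1} = state_n + (h/2)·(k1 + k2).
0.000000: (0.250000, 1.000000)
  k1 = (1.000000, -0.037500)
  predictor → (0.600000, 0.986875)
  k2 = (1.403375, -0.440000)
  → (0.670591, 0.916438)
(u(0.35), v(0.35)) ≈ (0.6706, 0.9164)

0.6706, 0.9164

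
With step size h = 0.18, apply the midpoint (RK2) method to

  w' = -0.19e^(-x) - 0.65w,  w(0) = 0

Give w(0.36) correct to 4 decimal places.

Midpoint: k1 = f(x_n, w_n); k2 = f(x_n + h/2, w_n + (h/2)·k1); w_{n+1} = w_n + h·k2.
x=0.000000, w=0.000000:
  k1 = f(0.000000, 0.000000) = -0.190000
  k2 = f(0.090000, -0.017100) = -0.162532
  w ← 0.000000 + 0.18·(-0.162532) = -0.029256
x=0.180000, w=-0.029256:
  k1 = f(0.180000, -0.029256) = -0.139685
  k2 = f(0.270000, -0.041827) = -0.117854
  w ← -0.029256 + 0.18·(-0.117854) = -0.050470
w(0.36) ≈ -0.0505

-0.0505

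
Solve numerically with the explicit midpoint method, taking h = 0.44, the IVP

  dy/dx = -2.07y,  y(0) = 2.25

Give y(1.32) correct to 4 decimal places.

0.2880

Midpoint: k1 = f(x_n, y_n); k2 = f(x_n + h/2, y_n + (h/2)·k1); y_{n+1} = y_n + h·k2.
x=0.000000, y=2.250000:
  k1 = f(0.000000, 2.250000) = -4.657500
  k2 = f(0.220000, 1.225350) = -2.536474
  y ← 2.250000 + 0.44·(-2.536474) = 1.133951
x=0.440000, y=1.133951:
  k1 = f(0.440000, 1.133951) = -2.347279
  k2 = f(0.660000, 0.617550) = -1.278328
  y ← 1.133951 + 0.44·(-1.278328) = 0.571487
x=0.880000, y=0.571487:
  k1 = f(0.880000, 0.571487) = -1.182978
  k2 = f(1.100000, 0.311232) = -0.644250
  y ← 0.571487 + 0.44·(-0.644250) = 0.288017
y(1.32) ≈ 0.2880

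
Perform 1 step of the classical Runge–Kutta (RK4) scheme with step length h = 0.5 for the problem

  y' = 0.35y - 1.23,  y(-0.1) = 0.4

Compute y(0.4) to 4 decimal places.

RK4: k1 = f(s_n, y_n); k2 = f(s_n + h/2, y_n + (h/2)·k1); k3 = f(s_n + h/2, y_n + (h/2)·k2); k4 = f(s_n + h, y_n + h·k3); y_{n+1} = y_n + (h/6)·(k1 + 2k2 + 2k3 + k4).
s=-0.100000, y=0.400000:
  k1 = f(-0.100000, 0.400000) = -1.090000
  k2 = f(0.150000, 0.127500) = -1.185375
  k3 = f(0.150000, 0.103656) = -1.193720
  k4 = f(0.400000, -0.196860) = -1.298901
  y ← 0.400000 + (0.5/6)·(k1 + 2k2 + 2k3 + k4) = -0.195591
y(0.4) ≈ -0.1956

-0.1956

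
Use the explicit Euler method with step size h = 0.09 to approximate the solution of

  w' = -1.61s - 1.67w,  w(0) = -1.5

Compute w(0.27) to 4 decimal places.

-0.9574

Euler: w_{n+1} = w_n + h·f(s_n, w_n).
s=0.000000, w=-1.500000: f=2.505000 → w ← -1.500000 + 0.09·2.505000 = -1.274550
s=0.090000, w=-1.274550: f=1.983599 → w ← -1.274550 + 0.09·1.983599 = -1.096026
s=0.180000, w=-1.096026: f=1.540564 → w ← -1.096026 + 0.09·1.540564 = -0.957375
w(0.27) ≈ -0.9574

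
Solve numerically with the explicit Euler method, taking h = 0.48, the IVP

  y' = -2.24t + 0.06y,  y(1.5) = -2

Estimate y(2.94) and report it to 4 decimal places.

Euler: y_{n+1} = y_n + h·f(t_n, y_n).
t=1.500000, y=-2.000000: f=-3.480000 → y ← -2.000000 + 0.48·(-3.480000) = -3.670400
t=1.980000, y=-3.670400: f=-4.655424 → y ← -3.670400 + 0.48·(-4.655424) = -5.905004
t=2.460000, y=-5.905004: f=-5.864700 → y ← -5.905004 + 0.48·(-5.864700) = -8.720060
y(2.94) ≈ -8.7201

-8.7201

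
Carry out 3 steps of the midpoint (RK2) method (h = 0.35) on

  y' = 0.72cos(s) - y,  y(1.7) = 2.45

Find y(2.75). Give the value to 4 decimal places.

Midpoint: k1 = f(s_n, y_n); k2 = f(s_n + h/2, y_n + (h/2)·k1); y_{n+1} = y_n + h·k2.
s=1.700000, y=2.450000:
  k1 = f(1.700000, 2.450000) = -2.542768
  k2 = f(1.875000, 2.005016) = -2.220680
  y ← 2.450000 + 0.35·(-2.220680) = 1.672762
s=2.050000, y=1.672762:
  k1 = f(2.050000, 1.672762) = -2.004734
  k2 = f(2.225000, 1.321934) = -1.760073
  y ← 1.672762 + 0.35·(-1.760073) = 1.056736
s=2.400000, y=1.056736:
  k1 = f(2.400000, 1.056736) = -1.587660
  k2 = f(2.575000, 0.778896) = -1.386385
  y ← 1.056736 + 0.35·(-1.386385) = 0.571502
y(2.75) ≈ 0.5715

0.5715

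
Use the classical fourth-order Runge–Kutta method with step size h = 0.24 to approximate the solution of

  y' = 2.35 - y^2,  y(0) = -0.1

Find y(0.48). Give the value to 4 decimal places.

0.8970

RK4: k1 = f(t_n, y_n); k2 = f(t_n + h/2, y_n + (h/2)·k1); k3 = f(t_n + h/2, y_n + (h/2)·k2); k4 = f(t_n + h, y_n + h·k3); y_{n+1} = y_n + (h/6)·(k1 + 2k2 + 2k3 + k4).
t=0.000000, y=-0.100000:
  k1 = f(0.000000, -0.100000) = 2.340000
  k2 = f(0.120000, 0.180800) = 2.317311
  k3 = f(0.120000, 0.178077) = 2.318288
  k4 = f(0.240000, 0.456389) = 2.141709
  y ← -0.100000 + (0.24/6)·(k1 + 2k2 + 2k3 + k4) = 0.450116
t=0.240000, y=0.450116:
  k1 = f(0.240000, 0.450116) = 2.147395
  k2 = f(0.360000, 0.707804) = 1.849014
  k3 = f(0.360000, 0.671998) = 1.898419
  k4 = f(0.480000, 0.905737) = 1.529641
  y ← 0.450116 + (0.24/6)·(k1 + 2k2 + 2k3 + k4) = 0.896992
y(0.48) ≈ 0.8970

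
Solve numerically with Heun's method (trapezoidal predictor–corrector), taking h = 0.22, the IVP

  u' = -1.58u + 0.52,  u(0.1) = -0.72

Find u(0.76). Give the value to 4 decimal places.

Heun: k1 = f(x_n, u_n); k2 = f(x_n + h, u_n + h·k1); u_{n+1} = u_n + (h/2)·(k1 + k2).
x=0.100000, u=-0.720000:
  k1 = f(0.100000, -0.720000) = 1.657600
  k2 = f(0.320000, -0.355328) = 1.081418
  u ← -0.720000 + (0.22/2)·(1.657600 + 1.081418) = -0.418708
x=0.320000, u=-0.418708:
  k1 = f(0.320000, -0.418708) = 1.181559
  k2 = f(0.540000, -0.158765) = 0.770849
  u ← -0.418708 + (0.22/2)·(1.181559 + 0.770849) = -0.203943
x=0.540000, u=-0.203943:
  k1 = f(0.540000, -0.203943) = 0.842230
  k2 = f(0.760000, -0.018653) = 0.549471
  u ← -0.203943 + (0.22/2)·(0.842230 + 0.549471) = -0.050856
u(0.76) ≈ -0.0509

-0.0509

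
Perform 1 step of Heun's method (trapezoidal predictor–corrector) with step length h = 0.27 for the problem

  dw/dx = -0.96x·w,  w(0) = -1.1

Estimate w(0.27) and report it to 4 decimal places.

-1.0615

Heun: k1 = f(x_n, w_n); k2 = f(x_n + h, w_n + h·k1); w_{n+1} = w_n + (h/2)·(k1 + k2).
x=0.000000, w=-1.100000:
  k1 = f(0.000000, -1.100000) = 0.000000
  k2 = f(0.270000, -1.100000) = 0.285120
  w ← -1.100000 + (0.27/2)·(0.000000 + 0.285120) = -1.061509
w(0.27) ≈ -1.0615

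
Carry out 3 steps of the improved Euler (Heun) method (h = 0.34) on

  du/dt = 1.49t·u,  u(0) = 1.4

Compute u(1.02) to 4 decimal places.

2.9762

Heun: k1 = f(t_n, u_n); k2 = f(t_n + h, u_n + h·k1); u_{n+1} = u_n + (h/2)·(k1 + k2).
t=0.000000, u=1.400000:
  k1 = f(0.000000, 1.400000) = 0.000000
  k2 = f(0.340000, 1.400000) = 0.709240
  u ← 1.400000 + (0.34/2)·(0.000000 + 0.709240) = 1.520571
t=0.340000, u=1.520571:
  k1 = f(0.340000, 1.520571) = 0.770321
  k2 = f(0.680000, 1.782480) = 1.806009
  u ← 1.520571 + (0.34/2)·(0.770321 + 1.806009) = 1.958547
t=0.680000, u=1.958547:
  k1 = f(0.680000, 1.958547) = 1.984400
  k2 = f(1.020000, 2.633243) = 4.002002
  u ← 1.958547 + (0.34/2)·(1.984400 + 4.002002) = 2.976235
u(1.02) ≈ 2.9762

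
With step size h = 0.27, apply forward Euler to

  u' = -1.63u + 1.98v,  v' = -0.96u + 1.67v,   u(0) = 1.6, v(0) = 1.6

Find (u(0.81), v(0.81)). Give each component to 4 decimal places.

2.3560, 2.8369

Euler on (u,v): u_{n+1} = u_n + h·u', v_{n+1} = v_n + h·v'.
0.000000: (1.600000, 1.600000); f=(0.560000, 1.136000) → (1.751200, 1.906720)
0.270000: (1.751200, 1.906720); f=(0.920850, 1.503070) → (1.999829, 2.312549)
0.540000: (1.999829, 2.312549); f=(1.319125, 1.942121) → (2.355993, 2.836922)
(u(0.81), v(0.81)) ≈ (2.3560, 2.8369)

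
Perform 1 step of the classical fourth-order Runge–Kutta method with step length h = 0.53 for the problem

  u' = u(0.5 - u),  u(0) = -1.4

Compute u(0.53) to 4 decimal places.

-8.2772

RK4: k1 = f(t_n, u_n); k2 = f(t_n + h/2, u_n + (h/2)·k1); k3 = f(t_n + h/2, u_n + (h/2)·k2); k4 = f(t_n + h, u_n + h·k3); u_{n+1} = u_n + (h/6)·(k1 + 2k2 + 2k3 + k4).
t=0.000000, u=-1.400000:
  k1 = f(0.000000, -1.400000) = -2.660000
  k2 = f(0.265000, -2.104900) = -5.483054
  k3 = f(0.265000, -2.853009) = -9.566167
  k4 = f(0.530000, -6.470068) = -45.096819
  u ← -1.400000 + (0.53/6)·(k1 + 2k2 + 2k3 + k4) = -8.277215
u(0.53) ≈ -8.2772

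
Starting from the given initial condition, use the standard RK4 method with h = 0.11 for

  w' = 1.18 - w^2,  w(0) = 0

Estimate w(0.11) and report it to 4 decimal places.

0.1292

RK4: k1 = f(s_n, w_n); k2 = f(s_n + h/2, w_n + (h/2)·k1); k3 = f(s_n + h/2, w_n + (h/2)·k2); k4 = f(s_n + h, w_n + h·k3); w_{n+1} = w_n + (h/6)·(k1 + 2k2 + 2k3 + k4).
s=0.000000, w=0.000000:
  k1 = f(0.000000, 0.000000) = 1.180000
  k2 = f(0.055000, 0.064900) = 1.175788
  k3 = f(0.055000, 0.064668) = 1.175818
  k4 = f(0.110000, 0.129340) = 1.163271
  w ← 0.000000 + (0.11/6)·(k1 + 2k2 + 2k3 + k4) = 0.129186
w(0.11) ≈ 0.1292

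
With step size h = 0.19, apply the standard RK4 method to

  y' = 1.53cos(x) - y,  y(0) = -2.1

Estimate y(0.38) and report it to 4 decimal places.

RK4: k1 = f(x_n, y_n); k2 = f(x_n + h/2, y_n + (h/2)·k1); k3 = f(x_n + h/2, y_n + (h/2)·k2); k4 = f(x_n + h, y_n + h·k3); y_{n+1} = y_n + (h/6)·(k1 + 2k2 + 2k3 + k4).
x=0.000000, y=-2.100000:
  k1 = f(0.000000, -2.100000) = 3.630000
  k2 = f(0.095000, -1.755150) = 3.278251
  k3 = f(0.095000, -1.788566) = 3.311667
  k4 = f(0.190000, -1.470783) = 2.973250
  y ← -2.100000 + (0.19/6)·(k1 + 2k2 + 2k3 + k4) = -1.473536
x=0.190000, y=-1.473536:
  k1 = f(0.190000, -1.473536) = 2.976002
  k2 = f(0.285000, -1.190815) = 2.659098
  k3 = f(0.285000, -1.220921) = 2.689204
  k4 = f(0.380000, -0.962587) = 2.383444
  y ← -1.473536 + (0.19/6)·(k1 + 2k2 + 2k3 + k4) = -0.965094
y(0.38) ≈ -0.9651

-0.9651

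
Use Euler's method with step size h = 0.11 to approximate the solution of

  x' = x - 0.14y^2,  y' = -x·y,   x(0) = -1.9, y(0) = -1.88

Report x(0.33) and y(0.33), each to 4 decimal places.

Euler on (x,y): x_{n+1} = x_n + h·x', y_{n+1} = y_n + h·y'.
0.000000: (-1.900000, -1.880000); f=(-2.394816, -3.572000) → (-2.163430, -2.272920)
0.110000: (-2.163430, -2.272920); f=(-2.886693, -4.917303) → (-2.480966, -2.813823)
0.220000: (-2.480966, -2.813823); f=(-3.589430, -6.981000) → (-2.875803, -3.581733)
(x(0.33), y(0.33)) ≈ (-2.8758, -3.5817)

-2.8758, -3.5817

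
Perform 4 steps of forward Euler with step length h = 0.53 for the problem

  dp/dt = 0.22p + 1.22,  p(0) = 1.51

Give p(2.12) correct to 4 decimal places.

Euler: p_{n+1} = p_n + h·f(t_n, p_n).
t=0.000000, p=1.510000: f=1.552200 → p ← 1.510000 + 0.53·1.552200 = 2.332666
t=0.530000, p=2.332666: f=1.733187 → p ← 2.332666 + 0.53·1.733187 = 3.251255
t=1.060000, p=3.251255: f=1.935276 → p ← 3.251255 + 0.53·1.935276 = 4.276951
t=1.590000, p=4.276951: f=2.160929 → p ← 4.276951 + 0.53·2.160929 = 5.422244
p(2.12) ≈ 5.4222

5.4222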